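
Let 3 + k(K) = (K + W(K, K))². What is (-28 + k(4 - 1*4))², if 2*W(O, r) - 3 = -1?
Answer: 900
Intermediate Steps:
W(O, r) = 1 (W(O, r) = 3/2 + (½)*(-1) = 3/2 - ½ = 1)
k(K) = -3 + (1 + K)² (k(K) = -3 + (K + 1)² = -3 + (1 + K)²)
(-28 + k(4 - 1*4))² = (-28 + (-3 + (1 + (4 - 1*4))²))² = (-28 + (-3 + (1 + (4 - 4))²))² = (-28 + (-3 + (1 + 0)²))² = (-28 + (-3 + 1²))² = (-28 + (-3 + 1))² = (-28 - 2)² = (-30)² = 900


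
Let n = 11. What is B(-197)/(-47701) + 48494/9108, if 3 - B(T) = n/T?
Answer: 227848669451/42794379738 ≈ 5.3243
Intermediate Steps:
B(T) = 3 - 11/T
B(-197)/(-47701) + 48494/9108 = (3 - 11/(-197))/(-47701) + 48494/9108 = (3 - 11*(-1/197))*(-1/47701) + 48494*(1/9108) = (3 + 11/197)*(-1/47701) + 24247/4554 = (602/197)*(-1/47701) + 24247/4554 = -602/9397097 + 24247/4554 = 227848669451/42794379738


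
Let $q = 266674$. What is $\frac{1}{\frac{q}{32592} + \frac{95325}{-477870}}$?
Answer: $\frac{259578984}{2072144533} \approx 0.12527$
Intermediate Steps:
$\frac{1}{\frac{q}{32592} + \frac{95325}{-477870}} = \frac{1}{\frac{266674}{32592} + \frac{95325}{-477870}} = \frac{1}{266674 \cdot \frac{1}{32592} + 95325 \left(- \frac{1}{477870}\right)} = \frac{1}{\frac{133337}{16296} - \frac{6355}{31858}} = \frac{1}{\frac{2072144533}{259578984}} = \frac{259578984}{2072144533}$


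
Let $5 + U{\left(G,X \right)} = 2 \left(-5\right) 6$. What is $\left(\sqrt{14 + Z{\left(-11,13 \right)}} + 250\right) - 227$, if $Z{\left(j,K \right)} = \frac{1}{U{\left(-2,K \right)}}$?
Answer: $23 + \frac{3 \sqrt{6565}}{65} \approx 26.74$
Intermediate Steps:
$U{\left(G,X \right)} = -65$ ($U{\left(G,X \right)} = -5 + 2 \left(-5\right) 6 = -5 - 60 = -65$)
$Z{\left(j,K \right)} = - \frac{1}{65}$ ($Z{\left(j,K \right)} = \frac{1}{-65} = - \frac{1}{65}$)
$\left(\sqrt{14 + Z{\left(-11,13 \right)}} + 250\right) - 227 = \left(\sqrt{14 - \frac{1}{65}} + 250\right) - 227 = \left(\sqrt{\frac{909}{65}} + 250\right) - 227 = \left(\frac{3 \sqrt{6565}}{65} + 250\right) - 227 = \left(250 + \frac{3 \sqrt{6565}}{65}\right) - 227 = 23 + \frac{3 \sqrt{6565}}{65}$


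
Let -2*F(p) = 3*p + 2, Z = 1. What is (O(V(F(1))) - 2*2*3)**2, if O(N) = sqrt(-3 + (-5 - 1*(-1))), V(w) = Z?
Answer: (12 - I*sqrt(7))**2 ≈ 137.0 - 63.498*I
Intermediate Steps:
F(p) = -1 - 3*p/2 (F(p) = -(3*p + 2)/2 = -(2 + 3*p)/2 = -1 - 3*p/2)
V(w) = 1
O(N) = I*sqrt(7) (O(N) = sqrt(-3 + (-5 + 1)) = sqrt(-3 - 4) = sqrt(-7) = I*sqrt(7))
(O(V(F(1))) - 2*2*3)**2 = (I*sqrt(7) - 2*2*3)**2 = (I*sqrt(7) - 4*3)**2 = (I*sqrt(7) - 12)**2 = (-12 + I*sqrt(7))**2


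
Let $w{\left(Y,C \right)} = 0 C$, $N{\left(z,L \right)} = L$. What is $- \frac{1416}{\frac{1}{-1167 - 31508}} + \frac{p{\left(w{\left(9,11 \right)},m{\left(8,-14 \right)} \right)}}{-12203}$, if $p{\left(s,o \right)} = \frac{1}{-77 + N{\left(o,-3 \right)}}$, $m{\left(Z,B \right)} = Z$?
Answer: $\frac{45168477072001}{976240} \approx 4.6268 \cdot 10^{7}$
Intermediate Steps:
$w{\left(Y,C \right)} = 0$
$p{\left(s,o \right)} = - \frac{1}{80}$ ($p{\left(s,o \right)} = \frac{1}{-77 - 3} = \frac{1}{-80} = - \frac{1}{80}$)
$- \frac{1416}{\frac{1}{-1167 - 31508}} + \frac{p{\left(w{\left(9,11 \right)},m{\left(8,-14 \right)} \right)}}{-12203} = - \frac{1416}{\frac{1}{-1167 - 31508}} - \frac{1}{80 \left(-12203\right)} = - \frac{1416}{\frac{1}{-32675}} - - \frac{1}{976240} = - \frac{1416}{- \frac{1}{32675}} + \frac{1}{976240} = \left(-1416\right) \left(-32675\right) + \frac{1}{976240} = 46267800 + \frac{1}{976240} = \frac{45168477072001}{976240}$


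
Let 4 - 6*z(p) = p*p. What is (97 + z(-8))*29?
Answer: 2523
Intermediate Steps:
z(p) = ⅔ - p²/6 (z(p) = ⅔ - p*p/6 = ⅔ - p²/6)
(97 + z(-8))*29 = (97 + (⅔ - ⅙*(-8)²))*29 = (97 + (⅔ - ⅙*64))*29 = (97 + (⅔ - 32/3))*29 = (97 - 10)*29 = 87*29 = 2523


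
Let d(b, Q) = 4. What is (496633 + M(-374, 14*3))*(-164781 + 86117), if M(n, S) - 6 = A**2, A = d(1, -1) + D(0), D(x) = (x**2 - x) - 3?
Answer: -39067688960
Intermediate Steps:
D(x) = -3 + x**2 - x
A = 1 (A = 4 + (-3 + 0**2 - 1*0) = 4 + (-3 + 0 + 0) = 4 - 3 = 1)
M(n, S) = 7 (M(n, S) = 6 + 1**2 = 6 + 1 = 7)
(496633 + M(-374, 14*3))*(-164781 + 86117) = (496633 + 7)*(-164781 + 86117) = 496640*(-78664) = -39067688960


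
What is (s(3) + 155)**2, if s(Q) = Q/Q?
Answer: 24336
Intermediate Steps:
s(Q) = 1
(s(3) + 155)**2 = (1 + 155)**2 = 156**2 = 24336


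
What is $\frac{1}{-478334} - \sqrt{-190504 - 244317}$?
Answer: $- \frac{1}{478334} - i \sqrt{434821} \approx -2.0906 \cdot 10^{-6} - 659.41 i$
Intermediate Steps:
$\frac{1}{-478334} - \sqrt{-190504 - 244317} = - \frac{1}{478334} - \sqrt{-434821} = - \frac{1}{478334} - i \sqrt{434821}$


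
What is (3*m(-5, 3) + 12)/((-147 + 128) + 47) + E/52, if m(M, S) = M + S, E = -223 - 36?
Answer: -1735/364 ≈ -4.7665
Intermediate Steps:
E = -259
(3*m(-5, 3) + 12)/((-147 + 128) + 47) + E/52 = (3*(-5 + 3) + 12)/((-147 + 128) + 47) - 259/52 = (3*(-2) + 12)/(-19 + 47) - 259*1/52 = (-6 + 12)/28 - 259/52 = 6*(1/28) - 259/52 = 3/14 - 259/52 = -1735/364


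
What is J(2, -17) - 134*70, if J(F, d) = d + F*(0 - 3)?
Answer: -9403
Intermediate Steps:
J(F, d) = d - 3*F (J(F, d) = d + F*(-3) = d - 3*F)
J(2, -17) - 134*70 = (-17 - 3*2) - 134*70 = (-17 - 6) - 9380 = -23 - 9380 = -9403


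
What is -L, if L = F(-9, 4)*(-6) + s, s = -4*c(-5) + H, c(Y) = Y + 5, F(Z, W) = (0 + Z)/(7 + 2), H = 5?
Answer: -11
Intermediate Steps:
F(Z, W) = Z/9
c(Y) = 5 + Y
s = 5 (s = -4*(5 - 5) + 5 = -4*0 + 5 = 0 + 5 = 5)
L = 11 (L = ((⅑)*(-9))*(-6) + 5 = -1*(-6) + 5 = 6 + 5 = 11)
-L = -1*11 = -11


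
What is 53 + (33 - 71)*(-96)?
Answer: 3701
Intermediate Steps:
53 + (33 - 71)*(-96) = 53 - 38*(-96) = 53 + 3648 = 3701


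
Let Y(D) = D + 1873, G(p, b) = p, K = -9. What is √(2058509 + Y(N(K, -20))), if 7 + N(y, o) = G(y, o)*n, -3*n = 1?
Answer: √2060378 ≈ 1435.4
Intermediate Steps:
n = -⅓ (n = -⅓*1 = -⅓ ≈ -0.33333)
N(y, o) = -7 - y/3 (N(y, o) = -7 + y*(-⅓) = -7 - y/3)
Y(D) = 1873 + D
√(2058509 + Y(N(K, -20))) = √(2058509 + (1873 + (-7 - ⅓*(-9)))) = √(2058509 + (1873 + (-7 + 3))) = √(2058509 + (1873 - 4)) = √(2058509 + 1869) = √2060378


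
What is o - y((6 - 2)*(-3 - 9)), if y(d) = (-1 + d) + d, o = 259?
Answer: 356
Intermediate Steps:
y(d) = -1 + 2*d
o - y((6 - 2)*(-3 - 9)) = 259 - (-1 + 2*((6 - 2)*(-3 - 9))) = 259 - (-1 + 2*(4*(-12))) = 259 - (-1 + 2*(-48)) = 259 - (-1 - 96) = 259 - 1*(-97) = 259 + 97 = 356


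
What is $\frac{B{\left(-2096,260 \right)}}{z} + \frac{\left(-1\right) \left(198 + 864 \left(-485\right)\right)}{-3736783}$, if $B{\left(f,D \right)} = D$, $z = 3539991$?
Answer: $- \frac{113978872834}{1017552168381} \approx -0.11201$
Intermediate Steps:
$\frac{B{\left(-2096,260 \right)}}{z} + \frac{\left(-1\right) \left(198 + 864 \left(-485\right)\right)}{-3736783} = \frac{260}{3539991} + \frac{\left(-1\right) \left(198 + 864 \left(-485\right)\right)}{-3736783} = 260 \cdot \frac{1}{3539991} + - (198 - 419040) \left(- \frac{1}{3736783}\right) = \frac{20}{272307} + \left(-1\right) \left(-418842\right) \left(- \frac{1}{3736783}\right) = \frac{20}{272307} + 418842 \left(- \frac{1}{3736783}\right) = \frac{20}{272307} - \frac{418842}{3736783} = - \frac{113978872834}{1017552168381}$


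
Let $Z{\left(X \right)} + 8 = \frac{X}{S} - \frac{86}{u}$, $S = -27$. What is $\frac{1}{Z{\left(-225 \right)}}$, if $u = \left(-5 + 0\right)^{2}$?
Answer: $- \frac{75}{233} \approx -0.32189$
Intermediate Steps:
$u = 25$ ($u = \left(-5\right)^{2} = 25$)
$Z{\left(X \right)} = - \frac{286}{25} - \frac{X}{27}$ ($Z{\left(X \right)} = -8 + \left(\frac{X}{-27} - \frac{86}{25}\right) = -8 + \left(X \left(- \frac{1}{27}\right) - \frac{86}{25}\right) = -8 - \left(\frac{86}{25} + \frac{X}{27}\right) = - \frac{286}{25} - \frac{X}{27}$)
$\frac{1}{Z{\left(-225 \right)}} = \frac{1}{- \frac{286}{25} - - \frac{25}{3}} = \frac{1}{- \frac{286}{25} + \frac{25}{3}} = \frac{1}{- \frac{233}{75}} = - \frac{75}{233}$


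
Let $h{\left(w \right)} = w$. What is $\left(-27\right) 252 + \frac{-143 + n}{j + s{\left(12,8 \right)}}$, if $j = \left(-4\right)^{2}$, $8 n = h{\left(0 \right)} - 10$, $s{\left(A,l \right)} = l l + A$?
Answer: $- \frac{2504449}{368} \approx -6805.6$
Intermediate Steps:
$s{\left(A,l \right)} = A + l^{2}$ ($s{\left(A,l \right)} = l^{2} + A = A + l^{2}$)
$n = - \frac{5}{4}$ ($n = \frac{0 - 10}{8} = \frac{1}{8} \left(-10\right) = - \frac{5}{4} \approx -1.25$)
$j = 16$
$\left(-27\right) 252 + \frac{-143 + n}{j + s{\left(12,8 \right)}} = \left(-27\right) 252 + \frac{-143 - \frac{5}{4}}{16 + \left(12 + 8^{2}\right)} = -6804 - \frac{577}{4 \left(16 + \left(12 + 64\right)\right)} = -6804 - \frac{577}{4 \left(16 + 76\right)} = -6804 - \frac{577}{4 \cdot 92} = -6804 - \frac{577}{368} = - \frac{2504449}{368}$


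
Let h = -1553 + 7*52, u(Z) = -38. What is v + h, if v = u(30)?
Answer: -1227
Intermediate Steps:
v = -38
h = -1189 (h = -1553 + 364 = -1189)
v + h = -38 - 1189 = -1227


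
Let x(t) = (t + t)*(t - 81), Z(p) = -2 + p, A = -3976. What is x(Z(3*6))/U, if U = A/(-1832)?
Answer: -476320/497 ≈ -958.39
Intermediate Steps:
U = 497/229 (U = -3976/(-1832) = -3976*(-1/1832) = 497/229 ≈ 2.1703)
x(t) = 2*t*(-81 + t) (x(t) = (2*t)*(-81 + t) = 2*t*(-81 + t))
x(Z(3*6))/U = (2*(-2 + 3*6)*(-81 + (-2 + 3*6)))/(497/229) = (2*(-2 + 18)*(-81 + (-2 + 18)))*(229/497) = (2*16*(-81 + 16))*(229/497) = (2*16*(-65))*(229/497) = -2080*229/497 = -476320/497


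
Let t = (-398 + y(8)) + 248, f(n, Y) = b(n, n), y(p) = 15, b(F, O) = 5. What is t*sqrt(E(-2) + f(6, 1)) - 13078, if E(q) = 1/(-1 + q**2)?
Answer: -13078 - 180*sqrt(3) ≈ -13390.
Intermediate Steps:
f(n, Y) = 5
t = -135 (t = (-398 + 15) + 248 = -383 + 248 = -135)
t*sqrt(E(-2) + f(6, 1)) - 13078 = -135*sqrt(1/(-1 + (-2)**2) + 5) - 13078 = -135*sqrt(1/(-1 + 4) + 5) - 13078 = -135*sqrt(1/3 + 5) - 13078 = -180*sqrt(3) - 13078 = -13078 - 180*sqrt(3)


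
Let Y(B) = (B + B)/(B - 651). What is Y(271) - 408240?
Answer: -77565871/190 ≈ -4.0824e+5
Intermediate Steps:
Y(B) = 2*B/(-651 + B) (Y(B) = (2*B)/(-651 + B) = 2*B/(-651 + B))
Y(271) - 408240 = 2*271/(-651 + 271) - 408240 = 2*271/(-380) - 408240 = 2*271*(-1/380) - 408240 = -271/190 - 408240 = -77565871/190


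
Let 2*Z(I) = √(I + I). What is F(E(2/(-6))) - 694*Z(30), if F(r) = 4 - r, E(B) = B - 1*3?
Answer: 22/3 - 694*√15 ≈ -2680.5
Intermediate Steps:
E(B) = -3 + B (E(B) = B - 3 = -3 + B)
Z(I) = √2*√I/2 (Z(I) = √(I + I)/2 = √(2*I)/2 = (√2*√I)/2 = √2*√I/2)
F(E(2/(-6))) - 694*Z(30) = (4 - (-3 + 2/(-6))) - 347*√2*√30 = (4 - (-3 + 2*(-⅙))) - 694*√15 = (4 - (-3 - ⅓)) - 694*√15 = (4 - 1*(-10/3)) - 694*√15 = (4 + 10/3) - 694*√15 = 22/3 - 694*√15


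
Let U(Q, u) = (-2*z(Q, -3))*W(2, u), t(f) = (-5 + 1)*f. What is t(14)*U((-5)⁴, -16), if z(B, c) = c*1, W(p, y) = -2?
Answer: 672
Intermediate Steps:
z(B, c) = c
t(f) = -4*f
U(Q, u) = -12 (U(Q, u) = -2*(-3)*(-2) = 6*(-2) = -12)
t(14)*U((-5)⁴, -16) = -4*14*(-12) = -56*(-12) = 672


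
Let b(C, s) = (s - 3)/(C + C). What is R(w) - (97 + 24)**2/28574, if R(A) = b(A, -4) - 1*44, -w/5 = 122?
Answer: -775757161/17430140 ≈ -44.507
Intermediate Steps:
w = -610 (w = -5*122 = -610)
b(C, s) = (-3 + s)/(2*C) (b(C, s) = (-3 + s)/((2*C)) = (-3 + s)*(1/(2*C)) = (-3 + s)/(2*C))
R(A) = -44 - 7/(2*A) (R(A) = (-3 - 4)/(2*A) - 1*44 = (1/2)*(-7)/A - 44 = -7/(2*A) - 44 = -44 - 7/(2*A))
R(w) - (97 + 24)**2/28574 = (-44 - 7/2/(-610)) - (97 + 24)**2/28574 = (-44 - 7/2*(-1/610)) - 121**2/28574 = (-44 + 7/1220) - 14641/28574 = -53673/1220 - 1*14641/28574 = -53673/1220 - 14641/28574 = -775757161/17430140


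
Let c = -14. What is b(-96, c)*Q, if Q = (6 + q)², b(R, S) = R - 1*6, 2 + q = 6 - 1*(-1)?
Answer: -12342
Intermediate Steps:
q = 5 (q = -2 + (6 - 1*(-1)) = -2 + (6 + 1) = -2 + 7 = 5)
b(R, S) = -6 + R (b(R, S) = R - 6 = -6 + R)
Q = 121 (Q = (6 + 5)² = 11² = 121)
b(-96, c)*Q = (-6 - 96)*121 = -102*121 = -12342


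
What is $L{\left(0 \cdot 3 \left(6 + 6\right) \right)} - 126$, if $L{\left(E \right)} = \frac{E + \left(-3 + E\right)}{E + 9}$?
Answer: $- \frac{379}{3} \approx -126.33$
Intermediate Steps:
$L{\left(E \right)} = \frac{-3 + 2 E}{9 + E}$
$L{\left(0 \cdot 3 \left(6 + 6\right) \right)} - 126 = \frac{-3 + 2 \cdot 0 \cdot 3 \left(6 + 6\right)}{9 + 0 \cdot 3 \left(6 + 6\right)} - 126 = \frac{-3 + 2 \cdot 0 \cdot 3 \cdot 12}{9 + 0 \cdot 3 \cdot 12} - 126 = \frac{-3 + 2 \cdot 0 \cdot 36}{9 + 0 \cdot 36} - 126 = \frac{-3 + 2 \cdot 0}{9 + 0} - 126 = \frac{-3 + 0}{9} - 126 = \frac{1}{9} \left(-3\right) - 126 = - \frac{1}{3} - 126 = - \frac{379}{3}$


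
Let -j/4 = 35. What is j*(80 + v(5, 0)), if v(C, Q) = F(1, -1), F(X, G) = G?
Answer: -11060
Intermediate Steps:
j = -140 (j = -4*35 = -140)
v(C, Q) = -1
j*(80 + v(5, 0)) = -140*(80 - 1) = -140*79 = -11060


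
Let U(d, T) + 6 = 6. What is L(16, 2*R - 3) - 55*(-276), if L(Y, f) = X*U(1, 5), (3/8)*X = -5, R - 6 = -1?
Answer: 15180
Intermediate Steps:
R = 5 (R = 6 - 1 = 5)
U(d, T) = 0 (U(d, T) = -6 + 6 = 0)
X = -40/3 (X = (8/3)*(-5) = -40/3 ≈ -13.333)
L(Y, f) = 0 (L(Y, f) = -40/3*0 = 0)
L(16, 2*R - 3) - 55*(-276) = 0 - 55*(-276) = 0 + 15180 = 15180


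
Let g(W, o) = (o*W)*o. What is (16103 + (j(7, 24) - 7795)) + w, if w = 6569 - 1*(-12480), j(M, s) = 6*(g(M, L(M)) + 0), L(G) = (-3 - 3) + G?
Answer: 27399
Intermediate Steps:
L(G) = -6 + G
g(W, o) = W*o² (g(W, o) = (W*o)*o = W*o²)
j(M, s) = 6*M*(-6 + M)² (j(M, s) = 6*(M*(-6 + M)² + 0) = 6*(M*(-6 + M)²) = 6*M*(-6 + M)²)
w = 19049 (w = 6569 + 12480 = 19049)
(16103 + (j(7, 24) - 7795)) + w = (16103 + (6*7*(-6 + 7)² - 7795)) + 19049 = (16103 + (6*7*1² - 7795)) + 19049 = (16103 + (6*7*1 - 7795)) + 19049 = (16103 + (42 - 7795)) + 19049 = (16103 - 7753) + 19049 = 8350 + 19049 = 27399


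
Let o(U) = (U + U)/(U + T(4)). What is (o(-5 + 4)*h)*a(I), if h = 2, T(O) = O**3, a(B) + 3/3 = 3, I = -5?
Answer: -8/63 ≈ -0.12698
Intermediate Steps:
a(B) = 2 (a(B) = -1 + 3 = 2)
o(U) = 2*U/(64 + U) (o(U) = (U + U)/(U + 4**3) = (2*U)/(U + 64) = (2*U)/(64 + U) = 2*U/(64 + U))
(o(-5 + 4)*h)*a(I) = ((2*(-5 + 4)/(64 + (-5 + 4)))*2)*2 = ((2*(-1)/(64 - 1))*2)*2 = ((2*(-1)/63)*2)*2 = ((2*(-1)*(1/63))*2)*2 = -2/63*2*2 = -4/63*2 = -8/63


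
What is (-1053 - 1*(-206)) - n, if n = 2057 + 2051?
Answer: -4955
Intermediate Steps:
n = 4108
(-1053 - 1*(-206)) - n = (-1053 - 1*(-206)) - 1*4108 = (-1053 + 206) - 4108 = -847 - 4108 = -4955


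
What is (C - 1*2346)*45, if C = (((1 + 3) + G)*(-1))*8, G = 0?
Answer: -107010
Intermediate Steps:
C = -32 (C = (((1 + 3) + 0)*(-1))*8 = ((4 + 0)*(-1))*8 = (4*(-1))*8 = -4*8 = -32)
(C - 1*2346)*45 = (-32 - 1*2346)*45 = (-32 - 2346)*45 = -2378*45 = -107010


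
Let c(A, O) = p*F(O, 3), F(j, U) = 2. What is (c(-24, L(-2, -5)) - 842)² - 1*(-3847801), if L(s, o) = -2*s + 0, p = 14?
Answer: 4510397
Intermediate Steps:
L(s, o) = -2*s
c(A, O) = 28 (c(A, O) = 14*2 = 28)
(c(-24, L(-2, -5)) - 842)² - 1*(-3847801) = (28 - 842)² - 1*(-3847801) = (-814)² + 3847801 = 662596 + 3847801 = 4510397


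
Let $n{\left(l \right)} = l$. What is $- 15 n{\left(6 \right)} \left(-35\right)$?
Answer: $3150$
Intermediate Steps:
$- 15 n{\left(6 \right)} \left(-35\right) = \left(-15\right) 6 \left(-35\right) = \left(-90\right) \left(-35\right) = 3150$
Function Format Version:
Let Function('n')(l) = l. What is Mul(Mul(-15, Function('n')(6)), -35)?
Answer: 3150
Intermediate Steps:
Mul(Mul(-15, Function('n')(6)), -35) = Mul(Mul(-15, 6), -35) = Mul(-90, -35) = 3150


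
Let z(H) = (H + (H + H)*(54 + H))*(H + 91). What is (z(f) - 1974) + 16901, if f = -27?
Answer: -80113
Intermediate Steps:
z(H) = (91 + H)*(H + 2*H*(54 + H)) (z(H) = (H + (2*H)*(54 + H))*(91 + H) = (H + 2*H*(54 + H))*(91 + H) = (91 + H)*(H + 2*H*(54 + H)))
(z(f) - 1974) + 16901 = (-27*(9919 + 2*(-27)**2 + 291*(-27)) - 1974) + 16901 = (-27*(9919 + 2*729 - 7857) - 1974) + 16901 = (-27*(9919 + 1458 - 7857) - 1974) + 16901 = (-27*3520 - 1974) + 16901 = (-95040 - 1974) + 16901 = -97014 + 16901 = -80113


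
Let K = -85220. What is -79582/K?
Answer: 39791/42610 ≈ 0.93384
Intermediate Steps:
-79582/K = -79582/(-85220) = -79582*(-1/85220) = 39791/42610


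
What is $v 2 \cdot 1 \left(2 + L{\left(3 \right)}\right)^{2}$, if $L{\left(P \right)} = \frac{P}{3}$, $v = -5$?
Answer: $-90$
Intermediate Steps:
$L{\left(P \right)} = \frac{P}{3}$ ($L{\left(P \right)} = P \frac{1}{3} = \frac{P}{3}$)
$v 2 \cdot 1 \left(2 + L{\left(3 \right)}\right)^{2} = \left(-5\right) 2 \cdot 1 \left(2 + \frac{1}{3} \cdot 3\right)^{2} = \left(-10\right) 1 \left(2 + 1\right)^{2} = - 10 \cdot 3^{2} = \left(-10\right) 9 = -90$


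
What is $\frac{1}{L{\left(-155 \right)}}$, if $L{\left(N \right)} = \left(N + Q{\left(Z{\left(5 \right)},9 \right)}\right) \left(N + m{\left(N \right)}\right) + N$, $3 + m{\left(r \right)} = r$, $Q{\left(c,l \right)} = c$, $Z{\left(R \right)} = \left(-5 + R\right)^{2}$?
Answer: $\frac{1}{48360} \approx 2.0678 \cdot 10^{-5}$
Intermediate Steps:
$m{\left(r \right)} = -3 + r$
$L{\left(N \right)} = N + N \left(-3 + 2 N\right)$ ($L{\left(N \right)} = \left(N + \left(-5 + 5\right)^{2}\right) \left(N + \left(-3 + N\right)\right) + N = \left(N + 0^{2}\right) \left(-3 + 2 N\right) + N = \left(N + 0\right) \left(-3 + 2 N\right) + N = N \left(-3 + 2 N\right) + N = N + N \left(-3 + 2 N\right)$)
$\frac{1}{L{\left(-155 \right)}} = \frac{1}{2 \left(-155\right) \left(-1 - 155\right)} = \frac{1}{2 \left(-155\right) \left(-156\right)} = \frac{1}{48360}$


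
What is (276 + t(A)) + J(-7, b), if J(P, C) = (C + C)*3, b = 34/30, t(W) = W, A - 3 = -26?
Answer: 1299/5 ≈ 259.80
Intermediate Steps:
A = -23 (A = 3 - 26 = -23)
b = 17/15 (b = 34*(1/30) = 17/15 ≈ 1.1333)
J(P, C) = 6*C (J(P, C) = (2*C)*3 = 6*C)
(276 + t(A)) + J(-7, b) = (276 - 23) + 6*(17/15) = 253 + 34/5 = 1299/5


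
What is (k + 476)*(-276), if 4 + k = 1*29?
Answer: -138276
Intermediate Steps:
k = 25 (k = -4 + 1*29 = -4 + 29 = 25)
(k + 476)*(-276) = (25 + 476)*(-276) = 501*(-276) = -138276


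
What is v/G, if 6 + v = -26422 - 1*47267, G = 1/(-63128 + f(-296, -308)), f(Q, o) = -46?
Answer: 4655607930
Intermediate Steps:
G = -1/63174 (G = 1/(-63128 - 46) = 1/(-63174) = -1/63174 ≈ -1.5829e-5)
v = -73695 (v = -6 + (-26422 - 1*47267) = -6 + (-26422 - 47267) = -6 - 73689 = -73695)
v/G = -73695/(-1/63174) = -73695*(-63174) = 4655607930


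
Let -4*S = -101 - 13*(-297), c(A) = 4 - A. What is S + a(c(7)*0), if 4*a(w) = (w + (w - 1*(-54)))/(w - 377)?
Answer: -708787/754 ≈ -940.04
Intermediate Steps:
a(w) = (54 + 2*w)/(4*(-377 + w)) (a(w) = ((w + (w - 1*(-54)))/(w - 377))/4 = ((w + (w + 54))/(-377 + w))/4 = ((w + (54 + w))/(-377 + w))/4 = ((54 + 2*w)/(-377 + w))/4 = (54 + 2*w)/(4*(-377 + w)))
S = -940 (S = -(-101 - 13*(-297))/4 = -(-101 + 3861)/4 = -¼*3760 = -940)
S + a(c(7)*0) = -940 + (27 + (4 - 1*7)*0)/(2*(-377 + (4 - 1*7)*0)) = -940 + (27 + (4 - 7)*0)/(2*(-377 + (4 - 7)*0)) = -940 + (27 - 3*0)/(2*(-377 - 3*0)) = -940 + (27 + 0)/(2*(-377 + 0)) = -940 + (½)*27/(-377) = -940 + (½)*(-1/377)*27 = -940 - 27/754 = -708787/754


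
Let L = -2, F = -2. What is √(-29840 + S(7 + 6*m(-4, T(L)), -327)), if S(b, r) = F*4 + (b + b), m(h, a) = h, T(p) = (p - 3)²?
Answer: I*√29882 ≈ 172.86*I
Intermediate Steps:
T(p) = (-3 + p)²
S(b, r) = -8 + 2*b (S(b, r) = -2*4 + (b + b) = -8 + 2*b)
√(-29840 + S(7 + 6*m(-4, T(L)), -327)) = √(-29840 + (-8 + 2*(7 + 6*(-4)))) = √(-29840 + (-8 + 2*(7 - 24))) = √(-29840 + (-8 + 2*(-17))) = √(-29840 + (-8 - 34)) = √(-29840 - 42) = √(-29882) = I*√29882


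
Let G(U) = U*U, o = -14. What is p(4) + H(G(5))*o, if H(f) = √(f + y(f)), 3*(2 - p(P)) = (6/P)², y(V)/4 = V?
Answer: 5/4 - 70*√5 ≈ -155.27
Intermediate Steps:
y(V) = 4*V
p(P) = 2 - 12/P² (p(P) = 2 - 36/P²/3 = 2 - 12/P²)
G(U) = U²
H(f) = √5*√f (H(f) = √(f + 4*f) = √(5*f) = √5*√f)
p(4) + H(G(5))*o = (2 - 12/4²) + (√5*√(5²))*(-14) = (2 - 12*1/16) + (√5*√25)*(-14) = (2 - ¾) + (√5*5)*(-14) = 5/4 + (5*√5)*(-14) = 5/4 - 70*√5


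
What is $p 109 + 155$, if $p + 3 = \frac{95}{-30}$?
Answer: $- \frac{3103}{6} \approx -517.17$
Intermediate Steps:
$p = - \frac{37}{6}$ ($p = -3 + \frac{95}{-30} = -3 + 95 \left(- \frac{1}{30}\right) = -3 - \frac{19}{6} = - \frac{37}{6} \approx -6.1667$)
$p 109 + 155 = \left(- \frac{37}{6}\right) 109 + 155 = - \frac{4033}{6} + 155 = - \frac{3103}{6}$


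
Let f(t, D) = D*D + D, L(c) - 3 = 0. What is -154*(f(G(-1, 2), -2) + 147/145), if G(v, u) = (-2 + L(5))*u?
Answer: -67298/145 ≈ -464.12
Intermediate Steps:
L(c) = 3 (L(c) = 3 + 0 = 3)
G(v, u) = u (G(v, u) = (-2 + 3)*u = 1*u = u)
f(t, D) = D + D² (f(t, D) = D² + D = D + D²)
-154*(f(G(-1, 2), -2) + 147/145) = -154*(-2*(1 - 2) + 147/145) = -154*(-2*(-1) + 147*(1/145)) = -154*(2 + 147/145) = -154*437/145 = -67298/145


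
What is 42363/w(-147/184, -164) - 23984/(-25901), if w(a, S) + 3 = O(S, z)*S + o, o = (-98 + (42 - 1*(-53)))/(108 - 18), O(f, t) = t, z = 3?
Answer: -32561135506/384655751 ≈ -84.650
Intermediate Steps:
o = -1/30 (o = (-98 + (42 + 53))/90 = (-98 + 95)*(1/90) = -3*1/90 = -1/30 ≈ -0.033333)
w(a, S) = -91/30 + 3*S (w(a, S) = -3 + (3*S - 1/30) = -3 + (-1/30 + 3*S) = -91/30 + 3*S)
42363/w(-147/184, -164) - 23984/(-25901) = 42363/(-91/30 + 3*(-164)) - 23984/(-25901) = 42363/(-91/30 - 492) - 23984*(-1/25901) = 42363/(-14851/30) + 23984/25901 = 42363*(-30/14851) + 23984/25901 = -1270890/14851 + 23984/25901 = -32561135506/384655751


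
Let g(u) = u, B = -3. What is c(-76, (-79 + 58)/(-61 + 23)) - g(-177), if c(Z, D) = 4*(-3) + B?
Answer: 162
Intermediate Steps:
c(Z, D) = -15 (c(Z, D) = 4*(-3) - 3 = -12 - 3 = -15)
c(-76, (-79 + 58)/(-61 + 23)) - g(-177) = -15 - 1*(-177) = -15 + 177 = 162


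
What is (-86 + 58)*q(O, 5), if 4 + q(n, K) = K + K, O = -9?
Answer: -168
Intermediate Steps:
q(n, K) = -4 + 2*K (q(n, K) = -4 + (K + K) = -4 + 2*K)
(-86 + 58)*q(O, 5) = (-86 + 58)*(-4 + 2*5) = -28*(-4 + 10) = -28*6 = -168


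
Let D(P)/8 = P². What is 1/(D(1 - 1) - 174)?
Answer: -1/174 ≈ -0.0057471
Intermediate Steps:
D(P) = 8*P²
1/(D(1 - 1) - 174) = 1/(8*(1 - 1)² - 174) = 1/(8*0² - 174) = 1/(8*0 - 174) = 1/(0 - 174) = 1/(-174) = -1/174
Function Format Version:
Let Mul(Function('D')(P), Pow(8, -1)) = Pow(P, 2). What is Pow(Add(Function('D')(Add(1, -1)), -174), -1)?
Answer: Rational(-1, 174) ≈ -0.0057471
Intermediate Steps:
Function('D')(P) = Mul(8, Pow(P, 2))
Pow(Add(Function('D')(Add(1, -1)), -174), -1) = Pow(Add(Mul(8, Pow(Add(1, -1), 2)), -174), -1) = Pow(Add(Mul(8, Pow(0, 2)), -174), -1) = Pow(Add(Mul(8, 0), -174), -1) = Pow(Add(0, -174), -1) = Pow(-174, -1) = Rational(-1, 174)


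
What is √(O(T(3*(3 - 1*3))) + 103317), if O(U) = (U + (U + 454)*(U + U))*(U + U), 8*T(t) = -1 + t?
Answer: √26456422/16 ≈ 321.47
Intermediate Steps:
T(t) = -⅛ + t/8 (T(t) = (-1 + t)/8 = -⅛ + t/8)
O(U) = 2*U*(U + 2*U*(454 + U)) (O(U) = (U + (454 + U)*(2*U))*(2*U) = (U + 2*U*(454 + U))*(2*U) = 2*U*(U + 2*U*(454 + U)))
√(O(T(3*(3 - 1*3))) + 103317) = √((-⅛ + (3*(3 - 1*3))/8)²*(1818 + 4*(-⅛ + (3*(3 - 1*3))/8)) + 103317) = √((-⅛ + (3*(3 - 3))/8)²*(1818 + 4*(-⅛ + (3*(3 - 3))/8)) + 103317) = √((-⅛ + (3*0)/8)²*(1818 + 4*(-⅛ + (3*0)/8)) + 103317) = √((-⅛ + (⅛)*0)²*(1818 + 4*(-⅛ + (⅛)*0)) + 103317) = √((-⅛ + 0)²*(1818 + 4*(-⅛ + 0)) + 103317) = √((-⅛)²*(1818 + 4*(-⅛)) + 103317) = √((1818 - ½)/64 + 103317) = √((1/64)*(3635/2) + 103317) = √(3635/128 + 103317) = √(13228211/128) = √26456422/16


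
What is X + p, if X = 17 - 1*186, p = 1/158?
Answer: -26701/158 ≈ -168.99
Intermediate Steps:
p = 1/158 ≈ 0.0063291
X = -169 (X = 17 - 186 = -169)
X + p = -169 + 1/158 = -26701/158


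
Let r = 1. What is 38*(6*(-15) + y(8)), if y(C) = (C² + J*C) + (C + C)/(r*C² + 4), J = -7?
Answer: -52820/17 ≈ -3107.1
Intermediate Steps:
y(C) = C² - 7*C + 2*C/(4 + C²) (y(C) = (C² - 7*C) + (C + C)/(1*C² + 4) = (C² - 7*C) + (2*C)/(C² + 4) = (C² - 7*C) + (2*C)/(4 + C²) = (C² - 7*C) + 2*C/(4 + C²) = C² - 7*C + 2*C/(4 + C²))
38*(6*(-15) + y(8)) = 38*(6*(-15) + 8*(-26 + 8³ - 7*8² + 4*8)/(4 + 8²)) = 38*(-90 + 8*(-26 + 512 - 7*64 + 32)/(4 + 64)) = 38*(-90 + 8*(-26 + 512 - 448 + 32)/68) = 38*(-90 + 8*(1/68)*70) = 38*(-90 + 140/17) = 38*(-1390/17) = -52820/17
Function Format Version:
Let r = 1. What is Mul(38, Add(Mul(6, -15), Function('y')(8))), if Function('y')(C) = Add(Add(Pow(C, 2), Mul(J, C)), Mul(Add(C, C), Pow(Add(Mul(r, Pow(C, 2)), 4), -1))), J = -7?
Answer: Rational(-52820, 17) ≈ -3107.1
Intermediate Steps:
Function('y')(C) = Add(Pow(C, 2), Mul(-7, C), Mul(2, C, Pow(Add(4, Pow(C, 2)), -1))) (Function('y')(C) = Add(Add(Pow(C, 2), Mul(-7, C)), Mul(Add(C, C), Pow(Add(Mul(1, Pow(C, 2)), 4), -1))) = Add(Add(Pow(C, 2), Mul(-7, C)), Mul(Mul(2, C), Pow(Add(Pow(C, 2), 4), -1))) = Add(Add(Pow(C, 2), Mul(-7, C)), Mul(Mul(2, C), Pow(Add(4, Pow(C, 2)), -1))) = Add(Add(Pow(C, 2), Mul(-7, C)), Mul(2, C, Pow(Add(4, Pow(C, 2)), -1))) = Add(Pow(C, 2), Mul(-7, C), Mul(2, C, Pow(Add(4, Pow(C, 2)), -1))))
Mul(38, Add(Mul(6, -15), Function('y')(8))) = Mul(38, Add(Mul(6, -15), Mul(8, Pow(Add(4, Pow(8, 2)), -1), Add(-26, Pow(8, 3), Mul(-7, Pow(8, 2)), Mul(4, 8))))) = Mul(38, Add(-90, Mul(8, Pow(Add(4, 64), -1), Add(-26, 512, Mul(-7, 64), 32)))) = Mul(38, Add(-90, Mul(8, Pow(68, -1), Add(-26, 512, -448, 32)))) = Mul(38, Add(-90, Mul(8, Rational(1, 68), 70))) = Mul(38, Add(-90, Rational(140, 17))) = Mul(38, Rational(-1390, 17)) = Rational(-52820, 17)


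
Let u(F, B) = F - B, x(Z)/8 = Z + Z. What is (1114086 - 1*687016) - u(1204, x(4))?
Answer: 425930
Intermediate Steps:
x(Z) = 16*Z (x(Z) = 8*(Z + Z) = 8*(2*Z) = 16*Z)
(1114086 - 1*687016) - u(1204, x(4)) = (1114086 - 1*687016) - (1204 - 16*4) = (1114086 - 687016) - (1204 - 1*64) = 427070 - (1204 - 64) = 427070 - 1*1140 = 427070 - 1140 = 425930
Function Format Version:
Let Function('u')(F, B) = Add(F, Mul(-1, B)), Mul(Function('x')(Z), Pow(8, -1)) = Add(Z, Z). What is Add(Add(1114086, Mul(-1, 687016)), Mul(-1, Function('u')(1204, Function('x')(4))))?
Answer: 425930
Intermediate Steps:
Function('x')(Z) = Mul(16, Z) (Function('x')(Z) = Mul(8, Add(Z, Z)) = Mul(8, Mul(2, Z)) = Mul(16, Z))
Add(Add(1114086, Mul(-1, 687016)), Mul(-1, Function('u')(1204, Function('x')(4)))) = Add(Add(1114086, Mul(-1, 687016)), Mul(-1, Add(1204, Mul(-1, Mul(16, 4))))) = Add(Add(1114086, -687016), Mul(-1, Add(1204, Mul(-1, 64)))) = Add(427070, Mul(-1, Add(1204, -64))) = Add(427070, Mul(-1, 1140)) = Add(427070, -1140) = 425930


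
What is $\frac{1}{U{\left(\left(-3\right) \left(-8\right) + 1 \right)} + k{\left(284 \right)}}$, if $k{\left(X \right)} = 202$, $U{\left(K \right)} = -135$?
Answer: $\frac{1}{67} \approx 0.014925$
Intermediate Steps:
$\frac{1}{U{\left(\left(-3\right) \left(-8\right) + 1 \right)} + k{\left(284 \right)}} = \frac{1}{-135 + 202} = \frac{1}{67}$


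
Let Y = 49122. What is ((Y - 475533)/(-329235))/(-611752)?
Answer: -142137/67136723240 ≈ -2.1171e-6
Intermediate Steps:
((Y - 475533)/(-329235))/(-611752) = ((49122 - 475533)/(-329235))/(-611752) = -426411*(-1/329235)*(-1/611752) = (142137/109745)*(-1/611752) = -142137/67136723240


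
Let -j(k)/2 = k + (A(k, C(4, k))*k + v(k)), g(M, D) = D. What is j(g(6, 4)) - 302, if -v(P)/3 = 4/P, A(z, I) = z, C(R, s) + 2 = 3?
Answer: -336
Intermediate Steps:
C(R, s) = 1 (C(R, s) = -2 + 3 = 1)
v(P) = -12/P
j(k) = -2*k - 2*k**2 + 24/k (j(k) = -2*(k + (k*k - 12/k)) = -2*(k + (k**2 - 12/k)) = -2*(k + k**2 - 12/k) = -2*k - 2*k**2 + 24/k)
j(g(6, 4)) - 302 = 2*(12 - 1*4**2*(1 + 4))/4 - 302 = 2*(1/4)*(12 - 1*16*5) - 302 = 2*(1/4)*(12 - 80) - 302 = 2*(1/4)*(-68) - 302 = -34 - 302 = -336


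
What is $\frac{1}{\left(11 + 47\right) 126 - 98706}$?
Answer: $- \frac{1}{91398} \approx -1.0941 \cdot 10^{-5}$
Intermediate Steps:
$\frac{1}{\left(11 + 47\right) 126 - 98706} = \frac{1}{58 \cdot 126 - 98706} = \frac{1}{7308 - 98706} = \frac{1}{-91398} = - \frac{1}{91398}$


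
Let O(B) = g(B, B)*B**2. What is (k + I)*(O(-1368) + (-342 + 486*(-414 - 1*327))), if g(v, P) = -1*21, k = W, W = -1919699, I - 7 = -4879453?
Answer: 269656619981940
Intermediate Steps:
I = -4879446 (I = 7 - 4879453 = -4879446)
k = -1919699
g(v, P) = -21
O(B) = -21*B**2
(k + I)*(O(-1368) + (-342 + 486*(-414 - 1*327))) = (-1919699 - 4879446)*(-21*(-1368)**2 + (-342 + 486*(-414 - 1*327))) = -6799145*(-21*1871424 + (-342 + 486*(-414 - 327))) = -6799145*(-39299904 + (-342 + 486*(-741))) = -6799145*(-39299904 + (-342 - 360126)) = -6799145*(-39299904 - 360468) = -6799145*(-39660372) = 269656619981940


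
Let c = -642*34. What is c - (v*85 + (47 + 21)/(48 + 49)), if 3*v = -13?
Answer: -6244967/291 ≈ -21460.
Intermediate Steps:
v = -13/3 (v = (⅓)*(-13) = -13/3 ≈ -4.3333)
c = -21828
c - (v*85 + (47 + 21)/(48 + 49)) = -21828 - (-13/3*85 + (47 + 21)/(48 + 49)) = -21828 - (-1105/3 + 68/97) = -21828 - 1*(-106981/291) = -21828 + 106981/291 = -6244967/291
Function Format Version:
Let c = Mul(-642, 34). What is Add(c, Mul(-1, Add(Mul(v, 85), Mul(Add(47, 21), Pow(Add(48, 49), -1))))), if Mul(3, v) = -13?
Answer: Rational(-6244967, 291) ≈ -21460.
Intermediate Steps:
v = Rational(-13, 3) (v = Mul(Rational(1, 3), -13) = Rational(-13, 3) ≈ -4.3333)
c = -21828
Add(c, Mul(-1, Add(Mul(v, 85), Mul(Add(47, 21), Pow(Add(48, 49), -1))))) = Add(-21828, Mul(-1, Add(Mul(Rational(-13, 3), 85), Mul(Add(47, 21), Pow(Add(48, 49), -1))))) = Add(-21828, Mul(-1, Add(Rational(-1105, 3), Mul(68, Pow(97, -1))))) = Add(-21828, Mul(-1, Add(Rational(-1105, 3), Mul(68, Rational(1, 97))))) = Add(-21828, Mul(-1, Add(Rational(-1105, 3), Rational(68, 97)))) = Add(-21828, Mul(-1, Rational(-106981, 291))) = Add(-21828, Rational(106981, 291)) = Rational(-6244967, 291)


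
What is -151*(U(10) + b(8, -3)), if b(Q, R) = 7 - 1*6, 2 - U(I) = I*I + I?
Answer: 16157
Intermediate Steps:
U(I) = 2 - I - I² (U(I) = 2 - (I*I + I) = 2 - (I² + I) = 2 - (I + I²) = 2 + (-I - I²) = 2 - I - I²)
b(Q, R) = 1 (b(Q, R) = 7 - 6 = 1)
-151*(U(10) + b(8, -3)) = -151*((2 - 1*10 - 1*10²) + 1) = -151*((2 - 10 - 1*100) + 1) = -151*((2 - 10 - 100) + 1) = -151*(-108 + 1) = -151*(-107) = 16157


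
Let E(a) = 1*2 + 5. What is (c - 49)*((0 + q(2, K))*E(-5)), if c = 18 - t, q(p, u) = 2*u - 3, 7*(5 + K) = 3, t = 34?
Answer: 5525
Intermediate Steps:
E(a) = 7 (E(a) = 2 + 5 = 7)
K = -32/7 (K = -5 + (1/7)*3 = -5 + 3/7 = -32/7 ≈ -4.5714)
q(p, u) = -3 + 2*u
c = -16 (c = 18 - 1*34 = 18 - 34 = -16)
(c - 49)*((0 + q(2, K))*E(-5)) = (-16 - 49)*((0 + (-3 + 2*(-32/7)))*7) = -65*(0 + (-3 - 64/7))*7 = -65*(0 - 85/7)*7 = -(-5525)*7/7 = -65*(-85) = 5525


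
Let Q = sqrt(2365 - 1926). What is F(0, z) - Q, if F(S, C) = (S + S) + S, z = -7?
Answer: -sqrt(439) ≈ -20.952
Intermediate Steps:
F(S, C) = 3*S (F(S, C) = 2*S + S = 3*S)
Q = sqrt(439) ≈ 20.952
F(0, z) - Q = 3*0 - sqrt(439) = 0 - sqrt(439) = -sqrt(439)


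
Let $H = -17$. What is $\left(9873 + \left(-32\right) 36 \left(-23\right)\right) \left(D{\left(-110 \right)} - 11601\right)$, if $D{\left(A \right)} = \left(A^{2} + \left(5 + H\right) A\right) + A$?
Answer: $62154621$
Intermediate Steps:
$D{\left(A \right)} = A^{2} - 11 A$ ($D{\left(A \right)} = \left(A^{2} + \left(5 - 17\right) A\right) + A = \left(A^{2} - 12 A\right) + A = A^{2} - 11 A$)
$\left(9873 + \left(-32\right) 36 \left(-23\right)\right) \left(D{\left(-110 \right)} - 11601\right) = \left(9873 + \left(-32\right) 36 \left(-23\right)\right) \left(- 110 \left(-11 - 110\right) - 11601\right) = \left(9873 - -26496\right) \left(\left(-110\right) \left(-121\right) - 11601\right) = \left(9873 + 26496\right) \left(13310 - 11601\right) = 36369 \cdot 1709 = 62154621$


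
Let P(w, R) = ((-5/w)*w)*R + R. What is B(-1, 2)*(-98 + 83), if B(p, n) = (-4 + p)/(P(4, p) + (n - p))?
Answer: 75/7 ≈ 10.714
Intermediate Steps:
P(w, R) = -4*R (P(w, R) = -5*R + R = -4*R)
B(p, n) = (-4 + p)/(n - 5*p) (B(p, n) = (-4 + p)/(-4*p + (n - p)) = (-4 + p)/(n - 5*p))
B(-1, 2)*(-98 + 83) = ((-4 - 1)/(2 - 5*(-1)))*(-98 + 83) = (-5/(2 + 5))*(-15) = (-5/7)*(-15) = ((⅐)*(-5))*(-15) = -5/7*(-15) = 75/7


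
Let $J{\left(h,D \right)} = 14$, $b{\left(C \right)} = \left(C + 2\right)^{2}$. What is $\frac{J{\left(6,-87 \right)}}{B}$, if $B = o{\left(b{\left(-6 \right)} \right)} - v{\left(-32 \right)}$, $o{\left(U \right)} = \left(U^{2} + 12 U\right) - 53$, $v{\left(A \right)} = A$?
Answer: $\frac{2}{61} \approx 0.032787$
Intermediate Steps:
$b{\left(C \right)} = \left(2 + C\right)^{2}$
$o{\left(U \right)} = -53 + U^{2} + 12 U$
$B = 427$ ($B = \left(-53 + \left(\left(2 - 6\right)^{2}\right)^{2} + 12 \left(2 - 6\right)^{2}\right) - -32 = \left(-53 + \left(\left(-4\right)^{2}\right)^{2} + 12 \left(-4\right)^{2}\right) + 32 = \left(-53 + 16^{2} + 12 \cdot 16\right) + 32 = \left(-53 + 256 + 192\right) + 32 = 395 + 32 = 427$)
$\frac{J{\left(6,-87 \right)}}{B} = \frac{14}{427} = 14 \cdot \frac{1}{427} = \frac{2}{61}$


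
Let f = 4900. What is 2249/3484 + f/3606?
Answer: 968519/483204 ≈ 2.0044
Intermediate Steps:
2249/3484 + f/3606 = 2249/3484 + 4900/3606 = 2249*(1/3484) + 4900*(1/3606) = 173/268 + 2450/1803 = 968519/483204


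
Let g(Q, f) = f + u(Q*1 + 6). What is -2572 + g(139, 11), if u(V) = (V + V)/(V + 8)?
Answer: -391543/153 ≈ -2559.1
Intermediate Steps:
u(V) = 2*V/(8 + V) (u(V) = (2*V)/(8 + V) = 2*V/(8 + V))
g(Q, f) = f + 2*(6 + Q)/(14 + Q) (g(Q, f) = f + 2*(Q*1 + 6)/(8 + (Q*1 + 6)) = f + 2*(Q + 6)/(8 + (Q + 6)) = f + 2*(6 + Q)/(8 + (6 + Q)) = f + 2*(6 + Q)/(14 + Q))
-2572 + g(139, 11) = -2572 + (12 + 2*139 + 11*(14 + 139))/(14 + 139) = -2572 + (12 + 278 + 11*153)/153 = -2572 + (12 + 278 + 1683)/153 = -2572 + (1/153)*1973 = -2572 + 1973/153 = -391543/153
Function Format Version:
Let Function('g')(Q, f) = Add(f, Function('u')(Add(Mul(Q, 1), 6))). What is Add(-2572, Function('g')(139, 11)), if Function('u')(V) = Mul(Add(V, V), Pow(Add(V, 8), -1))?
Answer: Rational(-391543, 153) ≈ -2559.1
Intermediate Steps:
Function('u')(V) = Mul(2, V, Pow(Add(8, V), -1)) (Function('u')(V) = Mul(Mul(2, V), Pow(Add(8, V), -1)) = Mul(2, V, Pow(Add(8, V), -1)))
Function('g')(Q, f) = Add(f, Mul(2, Pow(Add(14, Q), -1), Add(6, Q))) (Function('g')(Q, f) = Add(f, Mul(2, Add(Mul(Q, 1), 6), Pow(Add(8, Add(Mul(Q, 1), 6)), -1))) = Add(f, Mul(2, Add(Q, 6), Pow(Add(8, Add(Q, 6)), -1))) = Add(f, Mul(2, Add(6, Q), Pow(Add(8, Add(6, Q)), -1))) = Add(f, Mul(2, Add(6, Q), Pow(Add(14, Q), -1))) = Add(f, Mul(2, Pow(Add(14, Q), -1), Add(6, Q))))
Add(-2572, Function('g')(139, 11)) = Add(-2572, Mul(Pow(Add(14, 139), -1), Add(12, Mul(2, 139), Mul(11, Add(14, 139))))) = Add(-2572, Mul(Pow(153, -1), Add(12, 278, Mul(11, 153)))) = Add(-2572, Mul(Rational(1, 153), Add(12, 278, 1683))) = Add(-2572, Mul(Rational(1, 153), 1973)) = Add(-2572, Rational(1973, 153)) = Rational(-391543, 153)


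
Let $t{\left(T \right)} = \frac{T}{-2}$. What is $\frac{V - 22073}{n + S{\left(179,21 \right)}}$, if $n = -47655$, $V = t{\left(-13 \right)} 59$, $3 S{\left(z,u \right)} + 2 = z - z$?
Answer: $\frac{130137}{285934} \approx 0.45513$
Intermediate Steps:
$S{\left(z,u \right)} = - \frac{2}{3}$ ($S{\left(z,u \right)} = - \frac{2}{3} + \frac{z - z}{3} = - \frac{2}{3} + \frac{1}{3} \cdot 0 = - \frac{2}{3} + 0 = - \frac{2}{3}$)
$t{\left(T \right)} = - \frac{T}{2}$ ($t{\left(T \right)} = T \left(- \frac{1}{2}\right) = - \frac{T}{2}$)
$V = \frac{767}{2}$ ($V = \left(- \frac{1}{2}\right) \left(-13\right) 59 = \frac{13}{2} \cdot 59 = \frac{767}{2} \approx 383.5$)
$\frac{V - 22073}{n + S{\left(179,21 \right)}} = \frac{\frac{767}{2} - 22073}{-47655 - \frac{2}{3}} = - \frac{43379}{2 \left(- \frac{142967}{3}\right)} = \left(- \frac{43379}{2}\right) \left(- \frac{3}{142967}\right) = \frac{130137}{285934}$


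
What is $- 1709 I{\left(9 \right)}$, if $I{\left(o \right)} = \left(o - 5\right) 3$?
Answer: $-20508$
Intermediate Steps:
$I{\left(o \right)} = -15 + 3 o$ ($I{\left(o \right)} = \left(-5 + o\right) 3 = -15 + 3 o$)
$- 1709 I{\left(9 \right)} = - 1709 \left(-15 + 3 \cdot 9\right) = - 1709 \left(-15 + 27\right) = \left(-1709\right) 12 = -20508$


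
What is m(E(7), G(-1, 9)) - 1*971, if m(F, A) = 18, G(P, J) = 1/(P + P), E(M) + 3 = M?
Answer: -953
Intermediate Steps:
E(M) = -3 + M
G(P, J) = 1/(2*P)
m(E(7), G(-1, 9)) - 1*971 = 18 - 1*971 = 18 - 971 = -953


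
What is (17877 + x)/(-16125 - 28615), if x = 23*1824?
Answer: -59829/44740 ≈ -1.3373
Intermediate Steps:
x = 41952
(17877 + x)/(-16125 - 28615) = (17877 + 41952)/(-16125 - 28615) = 59829/(-44740) = 59829*(-1/44740) = -59829/44740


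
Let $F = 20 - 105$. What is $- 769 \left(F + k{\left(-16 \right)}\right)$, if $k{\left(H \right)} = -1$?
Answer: $66134$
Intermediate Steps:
$F = -85$ ($F = 20 - 105 = -85$)
$- 769 \left(F + k{\left(-16 \right)}\right) = - 769 \left(-85 - 1\right) = \left(-769\right) \left(-86\right) = 66134$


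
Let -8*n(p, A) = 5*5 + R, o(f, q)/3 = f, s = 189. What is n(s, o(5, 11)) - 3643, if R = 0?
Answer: -29169/8 ≈ -3646.1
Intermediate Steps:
o(f, q) = 3*f
n(p, A) = -25/8 (n(p, A) = -(5*5 + 0)/8 = -(25 + 0)/8 = -⅛*25 = -25/8)
n(s, o(5, 11)) - 3643 = -25/8 - 3643 = -29169/8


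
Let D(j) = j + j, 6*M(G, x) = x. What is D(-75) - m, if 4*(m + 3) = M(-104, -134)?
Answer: -1697/12 ≈ -141.42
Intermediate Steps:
M(G, x) = x/6
m = -103/12 (m = -3 + ((1/6)*(-134))/4 = -3 + (1/4)*(-67/3) = -3 - 67/12 = -103/12 ≈ -8.5833)
D(j) = 2*j
D(-75) - m = 2*(-75) - 1*(-103/12) = -150 + 103/12 = -1697/12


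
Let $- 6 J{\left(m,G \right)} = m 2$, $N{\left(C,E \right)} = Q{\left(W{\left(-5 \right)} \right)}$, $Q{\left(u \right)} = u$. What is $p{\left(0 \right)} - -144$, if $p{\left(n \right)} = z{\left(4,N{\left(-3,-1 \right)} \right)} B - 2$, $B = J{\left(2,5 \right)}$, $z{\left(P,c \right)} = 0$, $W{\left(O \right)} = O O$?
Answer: $142$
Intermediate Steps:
$W{\left(O \right)} = O^{2}$
$N{\left(C,E \right)} = 25$ ($N{\left(C,E \right)} = \left(-5\right)^{2} = 25$)
$J{\left(m,G \right)} = - \frac{m}{3}$ ($J{\left(m,G \right)} = - \frac{m 2}{6} = - \frac{2 m}{6} = - \frac{m}{3}$)
$B = - \frac{2}{3}$ ($B = \left(- \frac{1}{3}\right) 2 = - \frac{2}{3} \approx -0.66667$)
$p{\left(n \right)} = -2$ ($p{\left(n \right)} = 0 \left(- \frac{2}{3}\right) - 2 = 0 - 2 = -2$)
$p{\left(0 \right)} - -144 = -2 - -144 = -2 + 144 = 142$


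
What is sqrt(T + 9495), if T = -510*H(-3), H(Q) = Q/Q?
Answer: sqrt(8985) ≈ 94.789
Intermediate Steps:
H(Q) = 1
T = -510 (T = -510*1 = -510)
sqrt(T + 9495) = sqrt(-510 + 9495) = sqrt(8985)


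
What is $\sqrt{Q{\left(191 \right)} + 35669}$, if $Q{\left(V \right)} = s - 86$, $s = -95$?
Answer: $4 \sqrt{2218} \approx 188.38$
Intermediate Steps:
$Q{\left(V \right)} = -181$ ($Q{\left(V \right)} = -95 - 86 = -181$)
$\sqrt{Q{\left(191 \right)} + 35669} = \sqrt{-181 + 35669} = \sqrt{35488} = 4 \sqrt{2218}$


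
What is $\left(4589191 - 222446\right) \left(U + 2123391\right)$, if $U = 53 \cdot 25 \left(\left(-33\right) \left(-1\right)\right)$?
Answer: $9463242957420$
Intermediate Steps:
$U = 43725$ ($U = 1325 \cdot 33 = 43725$)
$\left(4589191 - 222446\right) \left(U + 2123391\right) = \left(4589191 - 222446\right) \left(43725 + 2123391\right) = \left(4589191 - 222446\right) 2167116 = 4366745 \cdot 2167116 = 9463242957420$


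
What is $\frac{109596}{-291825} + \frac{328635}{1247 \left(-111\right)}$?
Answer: $- \frac{12341539823}{4488171225} \approx -2.7498$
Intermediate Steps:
$\frac{109596}{-291825} + \frac{328635}{1247 \left(-111\right)} = 109596 \left(- \frac{1}{291825}\right) + \frac{328635}{-138417} = - \frac{36532}{97275} + 328635 \left(- \frac{1}{138417}\right) = - \frac{36532}{97275} - \frac{109545}{46139} = - \frac{12341539823}{4488171225}$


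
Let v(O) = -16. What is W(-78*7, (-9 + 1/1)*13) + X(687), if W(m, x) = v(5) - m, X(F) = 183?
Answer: 713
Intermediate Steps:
W(m, x) = -16 - m
W(-78*7, (-9 + 1/1)*13) + X(687) = (-16 - (-78)*7) + 183 = (-16 - 1*(-546)) + 183 = (-16 + 546) + 183 = 530 + 183 = 713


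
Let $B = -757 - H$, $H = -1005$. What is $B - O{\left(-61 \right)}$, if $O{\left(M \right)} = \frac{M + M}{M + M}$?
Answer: $247$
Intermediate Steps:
$O{\left(M \right)} = 1$ ($O{\left(M \right)} = \frac{2 M}{2 M} = 2 M \frac{1}{2 M} = 1$)
$B = 248$ ($B = -757 - -1005 = -757 + 1005 = 248$)
$B - O{\left(-61 \right)} = 248 - 1 = 247$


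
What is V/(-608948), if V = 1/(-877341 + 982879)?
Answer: -1/64267154024 ≈ -1.5560e-11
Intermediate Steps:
V = 1/105538 ≈ 9.4753e-6
V/(-608948) = (1/105538)/(-608948) = (1/105538)*(-1/608948) = -1/64267154024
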